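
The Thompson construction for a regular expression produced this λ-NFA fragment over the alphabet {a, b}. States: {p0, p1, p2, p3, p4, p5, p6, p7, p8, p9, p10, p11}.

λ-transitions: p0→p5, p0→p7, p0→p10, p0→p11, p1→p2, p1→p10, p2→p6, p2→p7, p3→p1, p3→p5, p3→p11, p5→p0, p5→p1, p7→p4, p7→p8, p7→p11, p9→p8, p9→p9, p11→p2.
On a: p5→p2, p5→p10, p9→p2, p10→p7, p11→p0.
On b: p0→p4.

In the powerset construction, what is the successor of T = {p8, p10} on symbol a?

{p2, p4, p6, p7, p8, p11}

p10 on a → {p7}.
No a-transition from p8.
Union after reading a: {p7}.
Now take the λ-closure:
From p7 via λ: add p4, p8, p11.
From p11 via λ: add p2.
From p2 via λ: add p6.
No new states can be added; the closed set is {p2, p4, p6, p7, p8, p11}.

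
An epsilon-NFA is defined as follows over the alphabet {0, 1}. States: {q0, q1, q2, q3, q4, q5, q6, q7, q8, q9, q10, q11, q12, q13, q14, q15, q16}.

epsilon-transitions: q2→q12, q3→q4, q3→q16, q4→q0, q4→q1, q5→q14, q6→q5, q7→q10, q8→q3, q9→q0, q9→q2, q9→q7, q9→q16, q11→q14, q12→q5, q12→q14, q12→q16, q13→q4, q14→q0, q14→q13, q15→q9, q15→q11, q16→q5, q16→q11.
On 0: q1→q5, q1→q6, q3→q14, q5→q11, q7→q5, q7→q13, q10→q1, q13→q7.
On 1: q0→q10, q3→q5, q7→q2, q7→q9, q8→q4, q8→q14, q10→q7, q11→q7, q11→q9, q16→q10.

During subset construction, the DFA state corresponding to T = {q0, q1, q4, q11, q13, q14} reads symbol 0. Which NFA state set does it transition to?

{q0, q1, q4, q5, q6, q7, q10, q13, q14}

q1 on 0 → {q5, q6}.
q13 on 0 → {q7}.
No 0-transition from q0, q4, q11, q14.
Union after reading 0: {q5, q6, q7}.
Now take the epsilon-closure:
From q5 via epsilon: add q14.
From q7 via epsilon: add q10.
From q14 via epsilon: add q0, q13.
From q13 via epsilon: add q4.
From q4 via epsilon: add q1.
No new states can be added; the closed set is {q0, q1, q4, q5, q6, q7, q10, q13, q14}.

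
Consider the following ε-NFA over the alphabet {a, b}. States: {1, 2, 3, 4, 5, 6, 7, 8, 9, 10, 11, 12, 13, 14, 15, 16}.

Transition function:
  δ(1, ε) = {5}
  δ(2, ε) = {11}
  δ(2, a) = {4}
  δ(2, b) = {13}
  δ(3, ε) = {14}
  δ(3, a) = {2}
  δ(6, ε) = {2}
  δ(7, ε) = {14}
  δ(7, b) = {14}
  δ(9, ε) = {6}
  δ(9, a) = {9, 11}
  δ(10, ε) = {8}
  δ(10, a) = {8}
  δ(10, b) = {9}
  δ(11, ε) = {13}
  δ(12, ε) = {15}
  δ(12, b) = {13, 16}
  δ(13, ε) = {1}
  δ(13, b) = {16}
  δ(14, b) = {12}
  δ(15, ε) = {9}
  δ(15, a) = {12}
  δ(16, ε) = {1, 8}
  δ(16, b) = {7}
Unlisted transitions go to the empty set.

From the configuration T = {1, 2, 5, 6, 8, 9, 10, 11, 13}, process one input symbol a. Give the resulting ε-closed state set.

{1, 2, 4, 5, 6, 8, 9, 11, 13}

2 on a → {4}.
9 on a → {9, 11}.
10 on a → {8}.
No a-transition from 1, 5, 6, 8, 11, 13.
Union after reading a: {4, 8, 9, 11}.
Now take the ε-closure:
From 9 via ε: add 6.
From 11 via ε: add 13.
From 6 via ε: add 2.
From 13 via ε: add 1.
From 1 via ε: add 5.
No new states can be added; the closed set is {1, 2, 4, 5, 6, 8, 9, 11, 13}.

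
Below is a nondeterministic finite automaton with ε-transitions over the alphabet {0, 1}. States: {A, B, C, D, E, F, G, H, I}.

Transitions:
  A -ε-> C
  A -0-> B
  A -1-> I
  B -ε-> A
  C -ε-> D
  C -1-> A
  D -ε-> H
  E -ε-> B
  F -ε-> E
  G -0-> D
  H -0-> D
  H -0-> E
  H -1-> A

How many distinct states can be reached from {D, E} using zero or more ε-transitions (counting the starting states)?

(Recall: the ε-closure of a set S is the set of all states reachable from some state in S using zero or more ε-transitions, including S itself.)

6

Start with {D, E}.
From D via ε: add H.
From E via ε: add B.
From B via ε: add A.
From A via ε: add C.
ε-closure = {A, B, C, D, E, H}, which has 6 states.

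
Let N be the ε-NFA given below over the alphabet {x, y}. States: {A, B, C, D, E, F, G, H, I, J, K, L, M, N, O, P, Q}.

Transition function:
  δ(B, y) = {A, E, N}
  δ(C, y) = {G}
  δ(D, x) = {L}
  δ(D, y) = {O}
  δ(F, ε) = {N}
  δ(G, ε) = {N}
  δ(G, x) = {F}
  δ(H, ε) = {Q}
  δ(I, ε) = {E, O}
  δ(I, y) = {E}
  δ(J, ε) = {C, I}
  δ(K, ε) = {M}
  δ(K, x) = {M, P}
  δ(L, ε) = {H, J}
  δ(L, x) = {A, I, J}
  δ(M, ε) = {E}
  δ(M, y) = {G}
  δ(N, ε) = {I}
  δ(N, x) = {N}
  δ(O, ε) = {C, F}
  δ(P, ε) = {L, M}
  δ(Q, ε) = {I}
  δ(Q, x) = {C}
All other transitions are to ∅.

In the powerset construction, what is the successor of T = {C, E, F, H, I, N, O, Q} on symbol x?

{C, E, F, I, N, O}

N on x → {N}.
Q on x → {C}.
No x-transition from C, E, F, H, I, O.
Union after reading x: {C, N}.
Now take the ε-closure:
From N via ε: add I.
From I via ε: add E, O.
From O via ε: add F.
No new states can be added; the closed set is {C, E, F, I, N, O}.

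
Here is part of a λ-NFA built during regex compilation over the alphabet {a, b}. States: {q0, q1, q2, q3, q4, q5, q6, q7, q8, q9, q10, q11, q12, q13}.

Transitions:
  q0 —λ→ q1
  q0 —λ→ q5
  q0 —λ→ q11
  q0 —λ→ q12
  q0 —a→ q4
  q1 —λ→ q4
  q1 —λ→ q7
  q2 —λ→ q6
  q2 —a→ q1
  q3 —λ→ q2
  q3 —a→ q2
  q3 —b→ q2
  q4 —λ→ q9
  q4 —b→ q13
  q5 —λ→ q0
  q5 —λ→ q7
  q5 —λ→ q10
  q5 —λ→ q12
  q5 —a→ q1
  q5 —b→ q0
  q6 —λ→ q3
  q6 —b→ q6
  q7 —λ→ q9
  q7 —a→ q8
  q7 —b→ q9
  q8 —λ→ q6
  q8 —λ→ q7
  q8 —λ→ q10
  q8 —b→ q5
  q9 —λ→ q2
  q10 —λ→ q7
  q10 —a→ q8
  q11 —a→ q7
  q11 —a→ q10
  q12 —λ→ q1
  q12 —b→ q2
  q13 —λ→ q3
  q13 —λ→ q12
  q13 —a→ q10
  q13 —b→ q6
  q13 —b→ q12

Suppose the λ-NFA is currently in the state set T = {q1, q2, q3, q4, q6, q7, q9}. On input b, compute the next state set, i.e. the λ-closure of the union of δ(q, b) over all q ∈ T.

q3 on b → {q2}.
q4 on b → {q13}.
q6 on b → {q6}.
q7 on b → {q9}.
No b-transition from q1, q2, q9.
Union after reading b: {q2, q6, q9, q13}.
Now take the λ-closure:
From q6 via λ: add q3.
From q13 via λ: add q12.
From q12 via λ: add q1.
From q1 via λ: add q4, q7.
No new states can be added; the closed set is {q1, q2, q3, q4, q6, q7, q9, q12, q13}.

{q1, q2, q3, q4, q6, q7, q9, q12, q13}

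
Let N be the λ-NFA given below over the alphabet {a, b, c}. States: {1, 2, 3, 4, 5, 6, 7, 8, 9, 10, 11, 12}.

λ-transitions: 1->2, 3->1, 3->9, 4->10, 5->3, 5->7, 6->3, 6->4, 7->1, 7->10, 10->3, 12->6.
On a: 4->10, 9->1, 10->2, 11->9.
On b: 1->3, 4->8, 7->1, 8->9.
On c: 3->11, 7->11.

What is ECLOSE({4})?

{1, 2, 3, 4, 9, 10}

Start with {4}.
From 4 via λ: add 10.
From 10 via λ: add 3.
From 3 via λ: add 1, 9.
From 1 via λ: add 2.
No new states can be added; the closed set is {1, 2, 3, 4, 9, 10}.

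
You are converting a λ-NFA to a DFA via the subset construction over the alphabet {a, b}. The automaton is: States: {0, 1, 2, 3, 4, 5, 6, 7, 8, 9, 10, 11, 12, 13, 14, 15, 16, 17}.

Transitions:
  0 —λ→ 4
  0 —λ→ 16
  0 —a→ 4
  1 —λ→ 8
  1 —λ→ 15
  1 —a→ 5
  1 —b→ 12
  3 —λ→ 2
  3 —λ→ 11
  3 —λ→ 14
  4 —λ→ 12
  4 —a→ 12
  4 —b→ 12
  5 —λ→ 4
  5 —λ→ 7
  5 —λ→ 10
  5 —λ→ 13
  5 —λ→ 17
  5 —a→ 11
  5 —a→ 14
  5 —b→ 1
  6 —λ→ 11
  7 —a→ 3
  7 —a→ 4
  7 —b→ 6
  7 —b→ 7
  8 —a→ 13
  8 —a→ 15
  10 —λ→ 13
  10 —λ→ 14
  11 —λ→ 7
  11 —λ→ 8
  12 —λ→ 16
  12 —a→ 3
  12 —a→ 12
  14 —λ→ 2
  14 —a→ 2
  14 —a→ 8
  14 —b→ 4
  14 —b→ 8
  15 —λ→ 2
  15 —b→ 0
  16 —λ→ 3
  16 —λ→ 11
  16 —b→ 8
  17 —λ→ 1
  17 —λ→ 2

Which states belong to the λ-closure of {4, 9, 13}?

Start with {4, 9, 13}.
From 4 via λ: add 12.
From 12 via λ: add 16.
From 16 via λ: add 3, 11.
From 3 via λ: add 2, 14.
From 11 via λ: add 7, 8.
No new states can be added; the closed set is {2, 3, 4, 7, 8, 9, 11, 12, 13, 14, 16}.

{2, 3, 4, 7, 8, 9, 11, 12, 13, 14, 16}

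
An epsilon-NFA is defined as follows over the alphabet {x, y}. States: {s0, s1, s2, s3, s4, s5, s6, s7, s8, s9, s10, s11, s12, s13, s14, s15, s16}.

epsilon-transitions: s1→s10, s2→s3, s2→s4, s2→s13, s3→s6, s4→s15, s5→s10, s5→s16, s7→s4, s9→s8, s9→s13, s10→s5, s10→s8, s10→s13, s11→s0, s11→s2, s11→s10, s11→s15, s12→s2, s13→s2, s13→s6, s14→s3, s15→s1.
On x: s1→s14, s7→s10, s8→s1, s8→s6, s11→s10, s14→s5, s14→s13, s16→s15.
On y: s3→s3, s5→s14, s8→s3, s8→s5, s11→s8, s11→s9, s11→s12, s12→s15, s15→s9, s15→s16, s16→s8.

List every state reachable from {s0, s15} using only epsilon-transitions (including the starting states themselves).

{s0, s1, s2, s3, s4, s5, s6, s8, s10, s13, s15, s16}

Start with {s0, s15}.
From s15 via epsilon: add s1.
From s1 via epsilon: add s10.
From s10 via epsilon: add s5, s8, s13.
From s5 via epsilon: add s16.
From s13 via epsilon: add s2, s6.
From s2 via epsilon: add s3, s4.
No new states can be added; the closed set is {s0, s1, s2, s3, s4, s5, s6, s8, s10, s13, s15, s16}.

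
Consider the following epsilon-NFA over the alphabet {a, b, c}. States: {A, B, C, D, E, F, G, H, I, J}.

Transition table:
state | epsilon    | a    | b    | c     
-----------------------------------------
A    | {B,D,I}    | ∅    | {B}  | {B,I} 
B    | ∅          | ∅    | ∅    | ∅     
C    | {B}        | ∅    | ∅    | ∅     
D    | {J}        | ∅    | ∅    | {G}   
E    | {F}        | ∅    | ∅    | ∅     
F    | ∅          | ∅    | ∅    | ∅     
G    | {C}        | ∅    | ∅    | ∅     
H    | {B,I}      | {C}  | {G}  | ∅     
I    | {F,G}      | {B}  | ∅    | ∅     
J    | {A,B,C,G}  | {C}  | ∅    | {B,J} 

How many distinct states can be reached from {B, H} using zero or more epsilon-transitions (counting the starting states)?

6

Start with {B, H}.
From H via epsilon: add I.
From I via epsilon: add F, G.
From G via epsilon: add C.
epsilon-closure = {B, C, F, G, H, I}, which has 6 states.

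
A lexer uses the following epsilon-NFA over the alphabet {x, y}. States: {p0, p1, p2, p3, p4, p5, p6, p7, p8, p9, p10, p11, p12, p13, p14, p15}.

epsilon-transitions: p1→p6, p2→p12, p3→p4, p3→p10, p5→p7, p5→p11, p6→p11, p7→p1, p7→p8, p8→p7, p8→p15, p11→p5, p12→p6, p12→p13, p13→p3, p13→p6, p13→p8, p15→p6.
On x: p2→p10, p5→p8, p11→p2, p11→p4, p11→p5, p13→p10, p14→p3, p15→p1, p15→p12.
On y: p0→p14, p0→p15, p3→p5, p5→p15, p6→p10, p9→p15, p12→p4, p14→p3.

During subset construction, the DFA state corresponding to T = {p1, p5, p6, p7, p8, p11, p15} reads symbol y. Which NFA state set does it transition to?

p5 on y → {p15}.
p6 on y → {p10}.
No y-transition from p1, p7, p8, p11, p15.
Union after reading y: {p10, p15}.
Now take the epsilon-closure:
From p15 via epsilon: add p6.
From p6 via epsilon: add p11.
From p11 via epsilon: add p5.
From p5 via epsilon: add p7.
From p7 via epsilon: add p1, p8.
No new states can be added; the closed set is {p1, p5, p6, p7, p8, p10, p11, p15}.

{p1, p5, p6, p7, p8, p10, p11, p15}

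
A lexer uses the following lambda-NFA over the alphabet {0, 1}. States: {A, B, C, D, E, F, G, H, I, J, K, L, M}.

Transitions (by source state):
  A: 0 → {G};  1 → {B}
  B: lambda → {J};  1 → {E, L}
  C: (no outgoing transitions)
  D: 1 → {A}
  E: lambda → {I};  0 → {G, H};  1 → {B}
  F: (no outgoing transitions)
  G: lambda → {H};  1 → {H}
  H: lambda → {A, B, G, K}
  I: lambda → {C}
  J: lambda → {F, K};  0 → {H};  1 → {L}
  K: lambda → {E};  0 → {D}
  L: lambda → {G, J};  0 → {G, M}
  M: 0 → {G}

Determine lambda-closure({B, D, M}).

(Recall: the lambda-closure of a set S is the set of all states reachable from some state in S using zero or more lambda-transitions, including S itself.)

{B, C, D, E, F, I, J, K, M}

Start with {B, D, M}.
From B via lambda: add J.
From J via lambda: add F, K.
From K via lambda: add E.
From E via lambda: add I.
From I via lambda: add C.
No new states can be added; the closed set is {B, C, D, E, F, I, J, K, M}.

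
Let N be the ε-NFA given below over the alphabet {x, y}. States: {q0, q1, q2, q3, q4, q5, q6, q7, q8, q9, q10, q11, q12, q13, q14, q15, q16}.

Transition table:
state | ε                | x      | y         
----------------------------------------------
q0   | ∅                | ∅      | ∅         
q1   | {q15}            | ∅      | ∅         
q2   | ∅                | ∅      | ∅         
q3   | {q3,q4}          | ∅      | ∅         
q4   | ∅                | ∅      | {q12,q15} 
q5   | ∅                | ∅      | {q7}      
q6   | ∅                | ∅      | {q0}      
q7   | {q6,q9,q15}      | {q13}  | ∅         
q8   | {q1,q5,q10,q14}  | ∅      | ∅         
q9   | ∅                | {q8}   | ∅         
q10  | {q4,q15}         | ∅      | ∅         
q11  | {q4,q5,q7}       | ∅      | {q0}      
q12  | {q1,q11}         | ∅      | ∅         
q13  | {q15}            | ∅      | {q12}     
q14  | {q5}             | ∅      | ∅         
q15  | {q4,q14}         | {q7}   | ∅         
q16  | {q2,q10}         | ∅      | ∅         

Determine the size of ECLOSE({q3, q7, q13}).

Start with {q3, q7, q13}.
From q3 via ε: add q4.
From q7 via ε: add q6, q9, q15.
From q15 via ε: add q14.
From q14 via ε: add q5.
ε-closure = {q3, q4, q5, q6, q7, q9, q13, q14, q15}, which has 9 states.

9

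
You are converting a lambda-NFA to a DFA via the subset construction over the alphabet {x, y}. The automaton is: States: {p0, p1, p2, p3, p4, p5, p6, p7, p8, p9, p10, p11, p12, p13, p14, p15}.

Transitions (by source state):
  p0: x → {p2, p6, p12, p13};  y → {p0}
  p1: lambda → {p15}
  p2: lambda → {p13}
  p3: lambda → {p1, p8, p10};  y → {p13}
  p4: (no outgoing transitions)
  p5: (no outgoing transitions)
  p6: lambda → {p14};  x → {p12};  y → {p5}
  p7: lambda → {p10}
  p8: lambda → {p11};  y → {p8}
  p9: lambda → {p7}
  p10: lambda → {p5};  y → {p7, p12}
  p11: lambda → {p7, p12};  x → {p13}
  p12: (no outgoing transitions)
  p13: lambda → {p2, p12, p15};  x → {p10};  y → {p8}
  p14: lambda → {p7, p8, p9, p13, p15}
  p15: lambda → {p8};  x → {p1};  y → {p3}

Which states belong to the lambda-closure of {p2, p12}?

{p2, p5, p7, p8, p10, p11, p12, p13, p15}

Start with {p2, p12}.
From p2 via lambda: add p13.
From p13 via lambda: add p15.
From p15 via lambda: add p8.
From p8 via lambda: add p11.
From p11 via lambda: add p7.
From p7 via lambda: add p10.
From p10 via lambda: add p5.
No new states can be added; the closed set is {p2, p5, p7, p8, p10, p11, p12, p13, p15}.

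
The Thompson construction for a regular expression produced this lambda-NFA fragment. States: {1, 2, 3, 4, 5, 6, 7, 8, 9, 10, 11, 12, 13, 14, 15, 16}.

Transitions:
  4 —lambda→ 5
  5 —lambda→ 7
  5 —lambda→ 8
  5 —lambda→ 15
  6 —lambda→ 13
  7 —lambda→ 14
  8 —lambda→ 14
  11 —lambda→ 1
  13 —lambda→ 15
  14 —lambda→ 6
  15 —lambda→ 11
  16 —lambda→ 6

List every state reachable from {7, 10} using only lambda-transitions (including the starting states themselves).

Start with {7, 10}.
From 7 via lambda: add 14.
From 14 via lambda: add 6.
From 6 via lambda: add 13.
From 13 via lambda: add 15.
From 15 via lambda: add 11.
From 11 via lambda: add 1.
No new states can be added; the closed set is {1, 6, 7, 10, 11, 13, 14, 15}.

{1, 6, 7, 10, 11, 13, 14, 15}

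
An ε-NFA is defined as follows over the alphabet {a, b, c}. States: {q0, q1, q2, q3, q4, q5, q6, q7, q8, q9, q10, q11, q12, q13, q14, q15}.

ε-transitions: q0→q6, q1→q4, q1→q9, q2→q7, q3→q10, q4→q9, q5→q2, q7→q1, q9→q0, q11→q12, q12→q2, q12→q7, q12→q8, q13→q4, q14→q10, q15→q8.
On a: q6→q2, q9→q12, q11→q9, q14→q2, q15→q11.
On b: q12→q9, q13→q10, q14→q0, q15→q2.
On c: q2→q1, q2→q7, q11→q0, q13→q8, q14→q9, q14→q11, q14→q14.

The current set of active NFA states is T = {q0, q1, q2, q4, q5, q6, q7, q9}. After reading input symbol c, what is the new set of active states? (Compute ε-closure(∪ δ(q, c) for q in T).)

q2 on c → {q1, q7}.
No c-transition from q0, q1, q4, q5, q6, q7, q9.
Union after reading c: {q1, q7}.
Now take the ε-closure:
From q1 via ε: add q4, q9.
From q9 via ε: add q0.
From q0 via ε: add q6.
No new states can be added; the closed set is {q0, q1, q4, q6, q7, q9}.

{q0, q1, q4, q6, q7, q9}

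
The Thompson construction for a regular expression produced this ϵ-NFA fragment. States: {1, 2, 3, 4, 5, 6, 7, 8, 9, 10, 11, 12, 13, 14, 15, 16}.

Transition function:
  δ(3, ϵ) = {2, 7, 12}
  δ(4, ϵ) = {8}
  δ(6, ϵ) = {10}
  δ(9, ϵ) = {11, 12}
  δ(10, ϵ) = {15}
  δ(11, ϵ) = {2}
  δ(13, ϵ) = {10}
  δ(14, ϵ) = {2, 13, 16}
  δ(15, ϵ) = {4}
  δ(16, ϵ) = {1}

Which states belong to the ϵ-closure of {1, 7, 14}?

Start with {1, 7, 14}.
From 14 via ϵ: add 2, 13, 16.
From 13 via ϵ: add 10.
From 10 via ϵ: add 15.
From 15 via ϵ: add 4.
From 4 via ϵ: add 8.
No new states can be added; the closed set is {1, 2, 4, 7, 8, 10, 13, 14, 15, 16}.

{1, 2, 4, 7, 8, 10, 13, 14, 15, 16}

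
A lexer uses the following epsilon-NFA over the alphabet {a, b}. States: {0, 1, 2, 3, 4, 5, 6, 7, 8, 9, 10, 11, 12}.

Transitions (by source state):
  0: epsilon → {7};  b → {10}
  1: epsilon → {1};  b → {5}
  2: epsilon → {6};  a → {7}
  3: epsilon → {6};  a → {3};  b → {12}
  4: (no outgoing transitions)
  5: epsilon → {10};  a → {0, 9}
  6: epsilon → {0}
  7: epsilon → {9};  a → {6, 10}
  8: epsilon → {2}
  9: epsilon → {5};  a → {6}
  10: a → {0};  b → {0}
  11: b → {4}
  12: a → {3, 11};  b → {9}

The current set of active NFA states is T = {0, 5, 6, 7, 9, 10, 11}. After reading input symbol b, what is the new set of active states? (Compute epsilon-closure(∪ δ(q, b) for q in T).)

{0, 4, 5, 7, 9, 10}

0 on b → {10}.
10 on b → {0}.
11 on b → {4}.
No b-transition from 5, 6, 7, 9.
Union after reading b: {0, 4, 10}.
Now take the epsilon-closure:
From 0 via epsilon: add 7.
From 7 via epsilon: add 9.
From 9 via epsilon: add 5.
No new states can be added; the closed set is {0, 4, 5, 7, 9, 10}.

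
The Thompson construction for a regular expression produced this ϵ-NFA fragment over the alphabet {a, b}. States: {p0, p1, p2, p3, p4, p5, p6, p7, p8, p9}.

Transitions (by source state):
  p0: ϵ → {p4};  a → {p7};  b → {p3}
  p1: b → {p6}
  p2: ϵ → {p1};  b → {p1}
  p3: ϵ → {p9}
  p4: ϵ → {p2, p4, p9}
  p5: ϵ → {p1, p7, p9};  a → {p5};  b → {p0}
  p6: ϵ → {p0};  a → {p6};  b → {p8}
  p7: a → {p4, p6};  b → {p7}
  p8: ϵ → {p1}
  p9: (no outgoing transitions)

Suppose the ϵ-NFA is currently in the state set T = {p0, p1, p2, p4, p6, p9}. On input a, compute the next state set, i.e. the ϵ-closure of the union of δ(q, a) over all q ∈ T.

{p0, p1, p2, p4, p6, p7, p9}

p0 on a → {p7}.
p6 on a → {p6}.
No a-transition from p1, p2, p4, p9.
Union after reading a: {p6, p7}.
Now take the ϵ-closure:
From p6 via ϵ: add p0.
From p0 via ϵ: add p4.
From p4 via ϵ: add p2, p9.
From p2 via ϵ: add p1.
No new states can be added; the closed set is {p0, p1, p2, p4, p6, p7, p9}.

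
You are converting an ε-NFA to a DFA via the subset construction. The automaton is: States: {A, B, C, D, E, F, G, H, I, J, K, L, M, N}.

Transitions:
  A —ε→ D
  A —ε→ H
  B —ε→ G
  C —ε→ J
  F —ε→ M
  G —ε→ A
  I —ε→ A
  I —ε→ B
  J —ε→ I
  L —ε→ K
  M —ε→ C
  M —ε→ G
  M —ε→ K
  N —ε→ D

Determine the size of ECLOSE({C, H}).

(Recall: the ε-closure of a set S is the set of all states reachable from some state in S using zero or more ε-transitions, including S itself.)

Start with {C, H}.
From C via ε: add J.
From J via ε: add I.
From I via ε: add A, B.
From A via ε: add D.
From B via ε: add G.
ε-closure = {A, B, C, D, G, H, I, J}, which has 8 states.

8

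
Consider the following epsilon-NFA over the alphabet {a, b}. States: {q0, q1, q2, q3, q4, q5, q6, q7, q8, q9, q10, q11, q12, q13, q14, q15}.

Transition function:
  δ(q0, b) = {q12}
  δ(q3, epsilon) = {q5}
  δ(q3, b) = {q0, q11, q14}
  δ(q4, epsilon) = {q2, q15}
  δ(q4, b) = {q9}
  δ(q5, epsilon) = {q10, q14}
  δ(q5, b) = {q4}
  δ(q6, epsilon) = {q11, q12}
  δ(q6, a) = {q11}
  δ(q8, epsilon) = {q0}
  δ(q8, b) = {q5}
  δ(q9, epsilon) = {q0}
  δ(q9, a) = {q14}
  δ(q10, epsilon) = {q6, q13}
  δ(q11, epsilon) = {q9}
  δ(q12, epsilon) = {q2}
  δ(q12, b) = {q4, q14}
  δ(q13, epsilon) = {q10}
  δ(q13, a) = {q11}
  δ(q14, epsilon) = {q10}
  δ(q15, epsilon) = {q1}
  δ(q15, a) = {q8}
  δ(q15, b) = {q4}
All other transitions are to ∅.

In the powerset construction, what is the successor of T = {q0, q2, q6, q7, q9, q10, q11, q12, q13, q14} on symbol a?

q6 on a → {q11}.
q9 on a → {q14}.
q13 on a → {q11}.
No a-transition from q0, q2, q7, q10, q11, q12, q14.
Union after reading a: {q11, q14}.
Now take the epsilon-closure:
From q11 via epsilon: add q9.
From q14 via epsilon: add q10.
From q9 via epsilon: add q0.
From q10 via epsilon: add q6, q13.
From q6 via epsilon: add q12.
From q12 via epsilon: add q2.
No new states can be added; the closed set is {q0, q2, q6, q9, q10, q11, q12, q13, q14}.

{q0, q2, q6, q9, q10, q11, q12, q13, q14}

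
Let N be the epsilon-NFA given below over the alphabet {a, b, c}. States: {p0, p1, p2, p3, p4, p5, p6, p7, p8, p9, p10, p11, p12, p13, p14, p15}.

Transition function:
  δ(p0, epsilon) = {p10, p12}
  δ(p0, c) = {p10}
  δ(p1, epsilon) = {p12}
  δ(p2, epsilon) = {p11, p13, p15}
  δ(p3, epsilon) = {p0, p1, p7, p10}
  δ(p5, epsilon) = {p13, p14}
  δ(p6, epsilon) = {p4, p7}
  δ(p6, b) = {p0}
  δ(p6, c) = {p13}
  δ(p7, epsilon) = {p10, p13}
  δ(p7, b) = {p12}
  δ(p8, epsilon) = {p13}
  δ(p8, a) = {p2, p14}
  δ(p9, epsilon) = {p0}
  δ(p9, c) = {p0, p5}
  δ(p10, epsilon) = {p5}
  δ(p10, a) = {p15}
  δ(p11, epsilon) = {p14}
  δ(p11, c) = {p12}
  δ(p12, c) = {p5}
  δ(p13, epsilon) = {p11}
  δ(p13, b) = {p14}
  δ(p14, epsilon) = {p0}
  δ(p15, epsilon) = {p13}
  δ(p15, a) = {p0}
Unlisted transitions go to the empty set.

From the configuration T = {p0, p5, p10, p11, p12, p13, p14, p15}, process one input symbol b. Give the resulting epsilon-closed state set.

p13 on b → {p14}.
No b-transition from p0, p5, p10, p11, p12, p14, p15.
Union after reading b: {p14}.
Now take the epsilon-closure:
From p14 via epsilon: add p0.
From p0 via epsilon: add p10, p12.
From p10 via epsilon: add p5.
From p5 via epsilon: add p13.
From p13 via epsilon: add p11.
No new states can be added; the closed set is {p0, p5, p10, p11, p12, p13, p14}.

{p0, p5, p10, p11, p12, p13, p14}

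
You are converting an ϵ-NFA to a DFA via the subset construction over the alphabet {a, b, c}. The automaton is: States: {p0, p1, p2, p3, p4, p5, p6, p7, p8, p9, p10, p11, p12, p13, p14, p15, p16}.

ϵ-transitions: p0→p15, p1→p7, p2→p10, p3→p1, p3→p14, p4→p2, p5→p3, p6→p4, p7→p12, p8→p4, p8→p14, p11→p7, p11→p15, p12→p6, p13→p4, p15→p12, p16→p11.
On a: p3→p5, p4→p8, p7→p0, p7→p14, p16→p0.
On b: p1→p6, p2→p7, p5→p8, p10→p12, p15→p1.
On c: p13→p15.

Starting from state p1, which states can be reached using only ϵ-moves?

{p1, p2, p4, p6, p7, p10, p12}

Start with {p1}.
From p1 via ϵ: add p7.
From p7 via ϵ: add p12.
From p12 via ϵ: add p6.
From p6 via ϵ: add p4.
From p4 via ϵ: add p2.
From p2 via ϵ: add p10.
No new states can be added; the closed set is {p1, p2, p4, p6, p7, p10, p12}.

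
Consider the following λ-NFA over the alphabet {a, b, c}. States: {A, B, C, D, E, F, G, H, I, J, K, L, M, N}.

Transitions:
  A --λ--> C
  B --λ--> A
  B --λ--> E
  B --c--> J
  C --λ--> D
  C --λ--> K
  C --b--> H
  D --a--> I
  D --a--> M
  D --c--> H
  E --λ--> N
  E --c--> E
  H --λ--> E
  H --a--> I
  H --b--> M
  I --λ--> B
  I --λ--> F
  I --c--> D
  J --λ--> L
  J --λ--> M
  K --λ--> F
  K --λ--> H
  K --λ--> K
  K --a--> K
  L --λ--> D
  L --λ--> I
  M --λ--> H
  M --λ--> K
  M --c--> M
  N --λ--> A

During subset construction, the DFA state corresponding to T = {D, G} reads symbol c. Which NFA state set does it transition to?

{A, C, D, E, F, H, K, N}

D on c → {H}.
No c-transition from G.
Union after reading c: {H}.
Now take the λ-closure:
From H via λ: add E.
From E via λ: add N.
From N via λ: add A.
From A via λ: add C.
From C via λ: add D, K.
From K via λ: add F.
No new states can be added; the closed set is {A, C, D, E, F, H, K, N}.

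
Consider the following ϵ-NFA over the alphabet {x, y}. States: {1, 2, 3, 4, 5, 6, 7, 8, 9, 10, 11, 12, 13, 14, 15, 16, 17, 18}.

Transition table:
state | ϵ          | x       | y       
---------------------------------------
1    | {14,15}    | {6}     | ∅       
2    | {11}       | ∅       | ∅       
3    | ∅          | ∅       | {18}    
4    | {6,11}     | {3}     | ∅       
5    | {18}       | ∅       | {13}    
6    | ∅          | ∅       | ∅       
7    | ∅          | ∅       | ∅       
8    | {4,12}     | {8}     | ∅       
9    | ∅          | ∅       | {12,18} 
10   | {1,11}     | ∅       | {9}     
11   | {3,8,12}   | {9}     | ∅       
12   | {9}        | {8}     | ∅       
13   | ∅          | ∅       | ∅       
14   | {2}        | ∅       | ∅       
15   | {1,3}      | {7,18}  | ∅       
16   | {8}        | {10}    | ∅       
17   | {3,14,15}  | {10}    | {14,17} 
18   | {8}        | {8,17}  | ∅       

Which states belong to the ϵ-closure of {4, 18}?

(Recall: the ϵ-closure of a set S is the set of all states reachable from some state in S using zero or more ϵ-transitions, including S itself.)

Start with {4, 18}.
From 4 via ϵ: add 6, 11.
From 18 via ϵ: add 8.
From 8 via ϵ: add 12.
From 11 via ϵ: add 3.
From 12 via ϵ: add 9.
No new states can be added; the closed set is {3, 4, 6, 8, 9, 11, 12, 18}.

{3, 4, 6, 8, 9, 11, 12, 18}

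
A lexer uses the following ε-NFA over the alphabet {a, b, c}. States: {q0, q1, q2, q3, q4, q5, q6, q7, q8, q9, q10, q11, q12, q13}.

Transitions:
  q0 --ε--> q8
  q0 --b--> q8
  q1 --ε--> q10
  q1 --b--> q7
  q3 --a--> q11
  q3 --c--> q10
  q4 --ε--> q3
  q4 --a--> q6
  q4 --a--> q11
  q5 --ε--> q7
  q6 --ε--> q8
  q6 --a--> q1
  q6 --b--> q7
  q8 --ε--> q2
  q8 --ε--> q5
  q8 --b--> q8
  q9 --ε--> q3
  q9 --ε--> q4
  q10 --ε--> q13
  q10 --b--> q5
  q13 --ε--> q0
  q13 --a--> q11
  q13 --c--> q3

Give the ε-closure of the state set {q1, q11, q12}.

Start with {q1, q11, q12}.
From q1 via ε: add q10.
From q10 via ε: add q13.
From q13 via ε: add q0.
From q0 via ε: add q8.
From q8 via ε: add q2, q5.
From q5 via ε: add q7.
No new states can be added; the closed set is {q0, q1, q2, q5, q7, q8, q10, q11, q12, q13}.

{q0, q1, q2, q5, q7, q8, q10, q11, q12, q13}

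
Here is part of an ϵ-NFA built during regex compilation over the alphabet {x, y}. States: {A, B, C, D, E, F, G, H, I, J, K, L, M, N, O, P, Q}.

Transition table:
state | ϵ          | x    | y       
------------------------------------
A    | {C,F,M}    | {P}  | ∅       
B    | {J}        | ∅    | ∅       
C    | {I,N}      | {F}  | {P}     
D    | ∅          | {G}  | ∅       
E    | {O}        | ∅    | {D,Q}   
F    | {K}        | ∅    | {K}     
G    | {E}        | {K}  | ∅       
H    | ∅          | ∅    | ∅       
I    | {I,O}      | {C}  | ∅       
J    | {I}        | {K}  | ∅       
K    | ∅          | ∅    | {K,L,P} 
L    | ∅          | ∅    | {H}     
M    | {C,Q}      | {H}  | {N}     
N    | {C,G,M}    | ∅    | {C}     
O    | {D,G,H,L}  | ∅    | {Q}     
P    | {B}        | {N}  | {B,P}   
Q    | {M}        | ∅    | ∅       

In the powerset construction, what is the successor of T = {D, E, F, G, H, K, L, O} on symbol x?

D on x → {G}.
G on x → {K}.
No x-transition from E, F, H, K, L, O.
Union after reading x: {G, K}.
Now take the ϵ-closure:
From G via ϵ: add E.
From E via ϵ: add O.
From O via ϵ: add D, H, L.
No new states can be added; the closed set is {D, E, G, H, K, L, O}.

{D, E, G, H, K, L, O}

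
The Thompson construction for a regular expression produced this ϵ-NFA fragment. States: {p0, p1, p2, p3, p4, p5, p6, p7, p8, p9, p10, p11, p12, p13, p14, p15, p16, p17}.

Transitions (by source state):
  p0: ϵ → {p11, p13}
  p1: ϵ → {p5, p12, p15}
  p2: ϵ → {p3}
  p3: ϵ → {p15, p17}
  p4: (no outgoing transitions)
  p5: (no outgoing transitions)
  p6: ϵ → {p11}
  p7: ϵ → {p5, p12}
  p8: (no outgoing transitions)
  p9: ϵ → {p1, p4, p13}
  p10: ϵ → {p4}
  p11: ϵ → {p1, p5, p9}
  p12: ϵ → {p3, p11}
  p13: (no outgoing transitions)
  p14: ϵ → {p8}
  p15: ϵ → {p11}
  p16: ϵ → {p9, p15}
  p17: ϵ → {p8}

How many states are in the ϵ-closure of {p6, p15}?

12

Start with {p6, p15}.
From p6 via ϵ: add p11.
From p11 via ϵ: add p1, p5, p9.
From p1 via ϵ: add p12.
From p9 via ϵ: add p4, p13.
From p12 via ϵ: add p3.
From p3 via ϵ: add p17.
From p17 via ϵ: add p8.
ϵ-closure = {p1, p3, p4, p5, p6, p8, p9, p11, p12, p13, p15, p17}, which has 12 states.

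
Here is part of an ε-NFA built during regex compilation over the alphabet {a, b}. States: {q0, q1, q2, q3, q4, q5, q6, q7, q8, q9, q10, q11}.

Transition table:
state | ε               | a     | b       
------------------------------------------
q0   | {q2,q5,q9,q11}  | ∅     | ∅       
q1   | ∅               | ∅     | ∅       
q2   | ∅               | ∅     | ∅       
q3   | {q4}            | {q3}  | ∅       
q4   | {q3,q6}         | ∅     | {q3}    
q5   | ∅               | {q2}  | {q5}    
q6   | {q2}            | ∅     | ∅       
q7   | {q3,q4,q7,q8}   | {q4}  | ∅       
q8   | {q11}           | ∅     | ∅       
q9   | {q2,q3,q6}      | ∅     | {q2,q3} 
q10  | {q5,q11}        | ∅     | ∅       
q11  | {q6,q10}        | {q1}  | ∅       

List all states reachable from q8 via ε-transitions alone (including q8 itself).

Start with {q8}.
From q8 via ε: add q11.
From q11 via ε: add q6, q10.
From q6 via ε: add q2.
From q10 via ε: add q5.
No new states can be added; the closed set is {q2, q5, q6, q8, q10, q11}.

{q2, q5, q6, q8, q10, q11}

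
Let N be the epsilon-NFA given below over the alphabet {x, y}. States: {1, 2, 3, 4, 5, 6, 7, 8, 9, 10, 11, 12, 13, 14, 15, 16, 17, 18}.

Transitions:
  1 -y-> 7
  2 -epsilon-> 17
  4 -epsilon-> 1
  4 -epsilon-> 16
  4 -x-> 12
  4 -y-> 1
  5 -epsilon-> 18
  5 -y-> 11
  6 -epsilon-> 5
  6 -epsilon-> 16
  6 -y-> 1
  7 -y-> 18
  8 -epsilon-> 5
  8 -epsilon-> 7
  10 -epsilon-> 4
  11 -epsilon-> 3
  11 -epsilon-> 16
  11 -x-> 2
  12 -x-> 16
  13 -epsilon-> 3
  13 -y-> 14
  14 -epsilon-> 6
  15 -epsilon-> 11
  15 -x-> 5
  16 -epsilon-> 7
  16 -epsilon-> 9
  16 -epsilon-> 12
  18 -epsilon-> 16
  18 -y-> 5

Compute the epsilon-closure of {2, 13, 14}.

Start with {2, 13, 14}.
From 2 via epsilon: add 17.
From 13 via epsilon: add 3.
From 14 via epsilon: add 6.
From 6 via epsilon: add 5, 16.
From 5 via epsilon: add 18.
From 16 via epsilon: add 7, 9, 12.
No new states can be added; the closed set is {2, 3, 5, 6, 7, 9, 12, 13, 14, 16, 17, 18}.

{2, 3, 5, 6, 7, 9, 12, 13, 14, 16, 17, 18}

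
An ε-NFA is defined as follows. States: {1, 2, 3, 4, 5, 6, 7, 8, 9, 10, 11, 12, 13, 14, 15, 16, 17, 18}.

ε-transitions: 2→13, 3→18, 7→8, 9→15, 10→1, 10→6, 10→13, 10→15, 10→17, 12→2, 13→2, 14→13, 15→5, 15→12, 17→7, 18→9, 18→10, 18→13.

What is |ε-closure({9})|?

Start with {9}.
From 9 via ε: add 15.
From 15 via ε: add 5, 12.
From 12 via ε: add 2.
From 2 via ε: add 13.
ε-closure = {2, 5, 9, 12, 13, 15}, which has 6 states.

6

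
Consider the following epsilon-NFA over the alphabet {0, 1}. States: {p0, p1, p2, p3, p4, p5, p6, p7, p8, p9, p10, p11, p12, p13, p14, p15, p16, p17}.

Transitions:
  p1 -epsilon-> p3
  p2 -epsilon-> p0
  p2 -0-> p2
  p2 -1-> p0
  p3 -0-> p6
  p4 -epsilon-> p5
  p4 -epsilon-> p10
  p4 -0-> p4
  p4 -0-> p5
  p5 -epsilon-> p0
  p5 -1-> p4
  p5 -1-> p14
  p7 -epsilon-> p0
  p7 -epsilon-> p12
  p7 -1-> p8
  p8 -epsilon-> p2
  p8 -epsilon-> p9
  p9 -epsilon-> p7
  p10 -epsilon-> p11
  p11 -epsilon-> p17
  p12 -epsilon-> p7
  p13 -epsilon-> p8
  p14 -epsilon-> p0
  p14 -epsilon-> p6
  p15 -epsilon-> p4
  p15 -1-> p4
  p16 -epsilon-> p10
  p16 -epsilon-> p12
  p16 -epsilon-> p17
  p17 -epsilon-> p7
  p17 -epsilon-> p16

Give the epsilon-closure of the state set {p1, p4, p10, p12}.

Start with {p1, p4, p10, p12}.
From p1 via epsilon: add p3.
From p4 via epsilon: add p5.
From p10 via epsilon: add p11.
From p12 via epsilon: add p7.
From p5 via epsilon: add p0.
From p11 via epsilon: add p17.
From p17 via epsilon: add p16.
No new states can be added; the closed set is {p0, p1, p3, p4, p5, p7, p10, p11, p12, p16, p17}.

{p0, p1, p3, p4, p5, p7, p10, p11, p12, p16, p17}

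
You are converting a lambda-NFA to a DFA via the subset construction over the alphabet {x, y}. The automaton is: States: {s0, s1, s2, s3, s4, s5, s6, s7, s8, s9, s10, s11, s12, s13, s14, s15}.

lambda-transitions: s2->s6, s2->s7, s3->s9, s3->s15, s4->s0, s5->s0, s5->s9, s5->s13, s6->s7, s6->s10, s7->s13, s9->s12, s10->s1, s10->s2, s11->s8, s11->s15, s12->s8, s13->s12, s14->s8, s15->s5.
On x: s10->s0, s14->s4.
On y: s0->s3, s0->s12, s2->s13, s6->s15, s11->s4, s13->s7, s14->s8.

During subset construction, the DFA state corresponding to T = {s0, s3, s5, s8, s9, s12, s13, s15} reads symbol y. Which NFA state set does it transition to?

s0 on y → {s3, s12}.
s13 on y → {s7}.
No y-transition from s3, s5, s8, s9, s12, s15.
Union after reading y: {s3, s7, s12}.
Now take the lambda-closure:
From s3 via lambda: add s9, s15.
From s7 via lambda: add s13.
From s12 via lambda: add s8.
From s15 via lambda: add s5.
From s5 via lambda: add s0.
No new states can be added; the closed set is {s0, s3, s5, s7, s8, s9, s12, s13, s15}.

{s0, s3, s5, s7, s8, s9, s12, s13, s15}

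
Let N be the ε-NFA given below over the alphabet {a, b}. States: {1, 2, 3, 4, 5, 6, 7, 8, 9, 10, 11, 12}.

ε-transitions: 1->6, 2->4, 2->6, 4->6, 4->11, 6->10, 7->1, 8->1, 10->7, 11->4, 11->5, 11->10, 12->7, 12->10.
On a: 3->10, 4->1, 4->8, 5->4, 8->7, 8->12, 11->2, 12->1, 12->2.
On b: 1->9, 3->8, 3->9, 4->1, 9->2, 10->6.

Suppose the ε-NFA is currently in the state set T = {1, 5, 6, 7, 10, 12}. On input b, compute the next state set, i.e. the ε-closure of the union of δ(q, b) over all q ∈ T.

1 on b → {9}.
10 on b → {6}.
No b-transition from 5, 6, 7, 12.
Union after reading b: {6, 9}.
Now take the ε-closure:
From 6 via ε: add 10.
From 10 via ε: add 7.
From 7 via ε: add 1.
No new states can be added; the closed set is {1, 6, 7, 9, 10}.

{1, 6, 7, 9, 10}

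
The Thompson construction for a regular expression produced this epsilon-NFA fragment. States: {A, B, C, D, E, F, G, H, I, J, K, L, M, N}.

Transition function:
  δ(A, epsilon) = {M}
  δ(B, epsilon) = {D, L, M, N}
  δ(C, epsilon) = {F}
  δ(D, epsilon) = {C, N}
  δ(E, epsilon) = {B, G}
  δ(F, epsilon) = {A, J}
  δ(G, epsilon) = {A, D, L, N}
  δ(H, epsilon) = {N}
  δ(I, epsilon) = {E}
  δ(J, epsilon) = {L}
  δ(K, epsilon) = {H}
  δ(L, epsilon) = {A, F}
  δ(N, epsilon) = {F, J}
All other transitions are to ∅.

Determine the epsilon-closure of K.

{A, F, H, J, K, L, M, N}

Start with {K}.
From K via epsilon: add H.
From H via epsilon: add N.
From N via epsilon: add F, J.
From F via epsilon: add A.
From J via epsilon: add L.
From A via epsilon: add M.
No new states can be added; the closed set is {A, F, H, J, K, L, M, N}.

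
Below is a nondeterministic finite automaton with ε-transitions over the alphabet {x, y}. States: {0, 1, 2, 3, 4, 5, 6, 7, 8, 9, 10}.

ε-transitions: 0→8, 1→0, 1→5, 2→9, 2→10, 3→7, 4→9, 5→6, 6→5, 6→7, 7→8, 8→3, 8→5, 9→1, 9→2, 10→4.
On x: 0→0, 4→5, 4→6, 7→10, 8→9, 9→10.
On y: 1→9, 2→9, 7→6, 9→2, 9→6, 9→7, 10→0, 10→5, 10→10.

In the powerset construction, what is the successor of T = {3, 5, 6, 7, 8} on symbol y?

7 on y → {6}.
No y-transition from 3, 5, 6, 8.
Union after reading y: {6}.
Now take the ε-closure:
From 6 via ε: add 5, 7.
From 7 via ε: add 8.
From 8 via ε: add 3.
No new states can be added; the closed set is {3, 5, 6, 7, 8}.

{3, 5, 6, 7, 8}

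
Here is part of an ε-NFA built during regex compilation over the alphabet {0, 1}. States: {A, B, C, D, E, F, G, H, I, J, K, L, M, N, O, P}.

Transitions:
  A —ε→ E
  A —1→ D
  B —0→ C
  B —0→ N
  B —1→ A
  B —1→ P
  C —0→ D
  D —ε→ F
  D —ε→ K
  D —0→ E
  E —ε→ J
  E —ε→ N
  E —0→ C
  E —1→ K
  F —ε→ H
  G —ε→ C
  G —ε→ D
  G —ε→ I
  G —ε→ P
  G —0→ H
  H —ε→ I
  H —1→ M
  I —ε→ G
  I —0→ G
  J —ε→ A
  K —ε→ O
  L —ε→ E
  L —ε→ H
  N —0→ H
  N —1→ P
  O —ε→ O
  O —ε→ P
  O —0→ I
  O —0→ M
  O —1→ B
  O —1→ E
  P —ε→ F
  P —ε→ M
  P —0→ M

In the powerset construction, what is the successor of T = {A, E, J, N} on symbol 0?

{C, D, F, G, H, I, K, M, O, P}

E on 0 → {C}.
N on 0 → {H}.
No 0-transition from A, J.
Union after reading 0: {C, H}.
Now take the ε-closure:
From H via ε: add I.
From I via ε: add G.
From G via ε: add D, P.
From D via ε: add F, K.
From P via ε: add M.
From K via ε: add O.
No new states can be added; the closed set is {C, D, F, G, H, I, K, M, O, P}.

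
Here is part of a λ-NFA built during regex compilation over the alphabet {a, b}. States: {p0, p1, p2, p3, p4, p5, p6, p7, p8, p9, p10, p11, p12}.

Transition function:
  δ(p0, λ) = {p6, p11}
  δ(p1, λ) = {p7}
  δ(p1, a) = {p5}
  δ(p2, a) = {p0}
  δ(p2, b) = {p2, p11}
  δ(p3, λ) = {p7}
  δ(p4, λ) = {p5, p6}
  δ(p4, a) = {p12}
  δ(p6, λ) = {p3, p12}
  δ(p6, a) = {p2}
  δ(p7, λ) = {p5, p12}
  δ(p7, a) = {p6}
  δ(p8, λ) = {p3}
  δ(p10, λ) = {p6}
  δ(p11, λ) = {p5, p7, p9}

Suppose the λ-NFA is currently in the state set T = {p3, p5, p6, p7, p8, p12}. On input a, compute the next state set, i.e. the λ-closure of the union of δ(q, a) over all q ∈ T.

p6 on a → {p2}.
p7 on a → {p6}.
No a-transition from p3, p5, p8, p12.
Union after reading a: {p2, p6}.
Now take the λ-closure:
From p6 via λ: add p3, p12.
From p3 via λ: add p7.
From p7 via λ: add p5.
No new states can be added; the closed set is {p2, p3, p5, p6, p7, p12}.

{p2, p3, p5, p6, p7, p12}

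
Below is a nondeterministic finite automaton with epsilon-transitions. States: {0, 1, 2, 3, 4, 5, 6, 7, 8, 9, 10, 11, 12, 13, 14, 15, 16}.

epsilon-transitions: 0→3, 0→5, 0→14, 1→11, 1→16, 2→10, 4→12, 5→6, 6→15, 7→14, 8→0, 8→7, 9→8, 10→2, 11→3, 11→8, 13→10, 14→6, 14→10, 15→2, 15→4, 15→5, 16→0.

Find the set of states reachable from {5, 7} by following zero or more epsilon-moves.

{2, 4, 5, 6, 7, 10, 12, 14, 15}

Start with {5, 7}.
From 5 via epsilon: add 6.
From 7 via epsilon: add 14.
From 6 via epsilon: add 15.
From 14 via epsilon: add 10.
From 10 via epsilon: add 2.
From 15 via epsilon: add 4.
From 4 via epsilon: add 12.
No new states can be added; the closed set is {2, 4, 5, 6, 7, 10, 12, 14, 15}.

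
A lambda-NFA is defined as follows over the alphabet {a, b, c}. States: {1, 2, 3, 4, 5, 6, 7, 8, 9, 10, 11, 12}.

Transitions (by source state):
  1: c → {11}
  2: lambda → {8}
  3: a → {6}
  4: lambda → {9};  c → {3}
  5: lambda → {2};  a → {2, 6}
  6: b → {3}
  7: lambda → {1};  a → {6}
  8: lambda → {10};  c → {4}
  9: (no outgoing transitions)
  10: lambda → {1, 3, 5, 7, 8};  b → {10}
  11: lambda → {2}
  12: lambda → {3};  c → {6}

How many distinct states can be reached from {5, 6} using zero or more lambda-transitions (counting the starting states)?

Start with {5, 6}.
From 5 via lambda: add 2.
From 2 via lambda: add 8.
From 8 via lambda: add 10.
From 10 via lambda: add 1, 3, 7.
lambda-closure = {1, 2, 3, 5, 6, 7, 8, 10}, which has 8 states.

8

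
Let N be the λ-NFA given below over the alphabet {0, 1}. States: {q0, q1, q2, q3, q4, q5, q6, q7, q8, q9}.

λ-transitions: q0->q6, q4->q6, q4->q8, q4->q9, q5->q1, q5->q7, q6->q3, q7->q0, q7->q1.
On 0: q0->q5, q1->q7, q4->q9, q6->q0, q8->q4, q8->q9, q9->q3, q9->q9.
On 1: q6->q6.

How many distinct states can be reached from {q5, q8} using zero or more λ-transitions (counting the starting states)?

7

Start with {q5, q8}.
From q5 via λ: add q1, q7.
From q7 via λ: add q0.
From q0 via λ: add q6.
From q6 via λ: add q3.
λ-closure = {q0, q1, q3, q5, q6, q7, q8}, which has 7 states.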